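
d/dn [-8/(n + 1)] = 8/(n + 1)^2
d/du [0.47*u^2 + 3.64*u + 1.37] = 0.94*u + 3.64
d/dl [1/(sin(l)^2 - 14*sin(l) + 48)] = 2*(7 - sin(l))*cos(l)/(sin(l)^2 - 14*sin(l) + 48)^2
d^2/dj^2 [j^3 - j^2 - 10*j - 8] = 6*j - 2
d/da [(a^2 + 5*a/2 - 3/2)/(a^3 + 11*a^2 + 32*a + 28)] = (-a^3 - 3*a^2 + 15*a + 59)/(a^5 + 20*a^4 + 145*a^3 + 470*a^2 + 700*a + 392)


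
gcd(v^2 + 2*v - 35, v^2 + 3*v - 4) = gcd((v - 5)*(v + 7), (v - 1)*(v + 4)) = 1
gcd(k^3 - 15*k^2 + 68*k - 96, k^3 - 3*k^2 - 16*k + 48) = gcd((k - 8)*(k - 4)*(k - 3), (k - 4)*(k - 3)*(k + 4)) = k^2 - 7*k + 12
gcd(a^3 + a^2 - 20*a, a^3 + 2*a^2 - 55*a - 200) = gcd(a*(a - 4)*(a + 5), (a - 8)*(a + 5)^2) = a + 5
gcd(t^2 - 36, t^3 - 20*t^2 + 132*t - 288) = t - 6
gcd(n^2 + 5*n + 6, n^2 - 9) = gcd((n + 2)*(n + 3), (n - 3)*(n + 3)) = n + 3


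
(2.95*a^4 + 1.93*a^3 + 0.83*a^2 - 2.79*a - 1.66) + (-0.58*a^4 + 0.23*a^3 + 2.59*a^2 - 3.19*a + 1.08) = 2.37*a^4 + 2.16*a^3 + 3.42*a^2 - 5.98*a - 0.58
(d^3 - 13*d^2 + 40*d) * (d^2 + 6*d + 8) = d^5 - 7*d^4 - 30*d^3 + 136*d^2 + 320*d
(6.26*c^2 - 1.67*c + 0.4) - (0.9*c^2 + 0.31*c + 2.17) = 5.36*c^2 - 1.98*c - 1.77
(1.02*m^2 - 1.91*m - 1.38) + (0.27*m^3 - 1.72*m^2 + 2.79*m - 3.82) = 0.27*m^3 - 0.7*m^2 + 0.88*m - 5.2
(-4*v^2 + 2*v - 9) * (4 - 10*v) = 40*v^3 - 36*v^2 + 98*v - 36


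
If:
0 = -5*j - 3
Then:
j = -3/5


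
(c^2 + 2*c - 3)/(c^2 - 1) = (c + 3)/(c + 1)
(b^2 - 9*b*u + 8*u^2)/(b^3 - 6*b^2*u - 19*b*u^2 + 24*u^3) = 1/(b + 3*u)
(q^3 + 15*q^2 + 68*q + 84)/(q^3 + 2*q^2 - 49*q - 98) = (q + 6)/(q - 7)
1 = 1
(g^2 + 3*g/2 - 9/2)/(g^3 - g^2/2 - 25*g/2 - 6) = (2*g - 3)/(2*g^2 - 7*g - 4)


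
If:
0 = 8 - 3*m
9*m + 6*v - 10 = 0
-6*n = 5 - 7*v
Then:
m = 8/3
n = -32/9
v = -7/3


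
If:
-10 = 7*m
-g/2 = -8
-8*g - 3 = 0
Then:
No Solution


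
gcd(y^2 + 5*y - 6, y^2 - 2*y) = 1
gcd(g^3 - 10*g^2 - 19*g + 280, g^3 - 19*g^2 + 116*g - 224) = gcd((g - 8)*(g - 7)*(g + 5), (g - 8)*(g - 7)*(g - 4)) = g^2 - 15*g + 56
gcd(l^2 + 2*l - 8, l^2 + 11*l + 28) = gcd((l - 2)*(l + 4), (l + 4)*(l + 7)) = l + 4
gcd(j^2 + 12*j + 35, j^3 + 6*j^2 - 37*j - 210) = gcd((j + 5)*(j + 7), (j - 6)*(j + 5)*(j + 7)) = j^2 + 12*j + 35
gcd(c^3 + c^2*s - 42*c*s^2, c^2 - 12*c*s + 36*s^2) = -c + 6*s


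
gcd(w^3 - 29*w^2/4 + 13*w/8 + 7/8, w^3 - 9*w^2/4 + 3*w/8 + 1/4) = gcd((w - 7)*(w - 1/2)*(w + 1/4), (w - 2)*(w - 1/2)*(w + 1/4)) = w^2 - w/4 - 1/8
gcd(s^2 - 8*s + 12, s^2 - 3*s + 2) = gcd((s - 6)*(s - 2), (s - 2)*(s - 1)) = s - 2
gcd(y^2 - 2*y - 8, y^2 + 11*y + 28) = 1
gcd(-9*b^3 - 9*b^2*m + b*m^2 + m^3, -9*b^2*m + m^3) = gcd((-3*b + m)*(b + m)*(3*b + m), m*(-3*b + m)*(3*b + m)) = 9*b^2 - m^2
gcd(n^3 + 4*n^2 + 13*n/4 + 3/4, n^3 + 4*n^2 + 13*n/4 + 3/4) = n^3 + 4*n^2 + 13*n/4 + 3/4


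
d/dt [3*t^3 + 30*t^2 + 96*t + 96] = 9*t^2 + 60*t + 96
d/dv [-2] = 0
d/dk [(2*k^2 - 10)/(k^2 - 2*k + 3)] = 4*(-k^2 + 8*k - 5)/(k^4 - 4*k^3 + 10*k^2 - 12*k + 9)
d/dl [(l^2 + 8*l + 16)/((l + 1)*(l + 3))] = 2*(-2*l^2 - 13*l - 20)/(l^4 + 8*l^3 + 22*l^2 + 24*l + 9)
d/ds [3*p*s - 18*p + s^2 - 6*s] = 3*p + 2*s - 6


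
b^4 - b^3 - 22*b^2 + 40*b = b*(b - 4)*(b - 2)*(b + 5)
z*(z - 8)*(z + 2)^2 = z^4 - 4*z^3 - 28*z^2 - 32*z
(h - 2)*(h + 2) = h^2 - 4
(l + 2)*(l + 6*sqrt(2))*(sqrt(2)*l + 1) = sqrt(2)*l^3 + 2*sqrt(2)*l^2 + 13*l^2 + 6*sqrt(2)*l + 26*l + 12*sqrt(2)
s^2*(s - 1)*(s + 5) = s^4 + 4*s^3 - 5*s^2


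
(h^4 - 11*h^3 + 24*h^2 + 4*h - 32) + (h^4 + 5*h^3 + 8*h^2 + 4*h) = 2*h^4 - 6*h^3 + 32*h^2 + 8*h - 32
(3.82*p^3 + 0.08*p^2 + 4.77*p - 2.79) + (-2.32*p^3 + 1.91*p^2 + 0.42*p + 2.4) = 1.5*p^3 + 1.99*p^2 + 5.19*p - 0.39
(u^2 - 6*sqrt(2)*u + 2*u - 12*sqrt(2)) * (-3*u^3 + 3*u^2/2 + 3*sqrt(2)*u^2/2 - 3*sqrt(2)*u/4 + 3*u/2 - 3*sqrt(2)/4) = -3*u^5 - 9*u^4/2 + 39*sqrt(2)*u^4/2 - 27*u^3/2 + 117*sqrt(2)*u^3/4 - 117*sqrt(2)*u^2/4 - 24*u^2 - 39*sqrt(2)*u/2 + 27*u + 18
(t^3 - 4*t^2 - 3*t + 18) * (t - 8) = t^4 - 12*t^3 + 29*t^2 + 42*t - 144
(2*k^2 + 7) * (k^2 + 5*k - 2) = 2*k^4 + 10*k^3 + 3*k^2 + 35*k - 14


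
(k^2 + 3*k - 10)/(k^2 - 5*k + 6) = (k + 5)/(k - 3)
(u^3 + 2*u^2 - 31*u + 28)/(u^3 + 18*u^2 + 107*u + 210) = (u^2 - 5*u + 4)/(u^2 + 11*u + 30)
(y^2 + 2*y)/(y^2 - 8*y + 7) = y*(y + 2)/(y^2 - 8*y + 7)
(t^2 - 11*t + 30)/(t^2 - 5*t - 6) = (t - 5)/(t + 1)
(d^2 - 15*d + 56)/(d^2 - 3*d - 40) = (d - 7)/(d + 5)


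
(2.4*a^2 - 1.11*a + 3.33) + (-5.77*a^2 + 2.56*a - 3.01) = -3.37*a^2 + 1.45*a + 0.32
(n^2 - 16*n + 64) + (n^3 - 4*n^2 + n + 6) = n^3 - 3*n^2 - 15*n + 70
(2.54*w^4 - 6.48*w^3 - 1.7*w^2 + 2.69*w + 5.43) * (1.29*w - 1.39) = 3.2766*w^5 - 11.8898*w^4 + 6.8142*w^3 + 5.8331*w^2 + 3.2656*w - 7.5477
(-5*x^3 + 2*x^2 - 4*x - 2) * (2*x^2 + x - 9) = -10*x^5 - x^4 + 39*x^3 - 26*x^2 + 34*x + 18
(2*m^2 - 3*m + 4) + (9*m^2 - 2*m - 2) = 11*m^2 - 5*m + 2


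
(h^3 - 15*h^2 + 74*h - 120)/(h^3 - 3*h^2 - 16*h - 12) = (h^2 - 9*h + 20)/(h^2 + 3*h + 2)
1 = 1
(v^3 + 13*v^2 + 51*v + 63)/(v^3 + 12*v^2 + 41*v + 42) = (v + 3)/(v + 2)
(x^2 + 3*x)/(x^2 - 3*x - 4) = x*(x + 3)/(x^2 - 3*x - 4)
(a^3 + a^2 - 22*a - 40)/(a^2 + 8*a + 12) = (a^2 - a - 20)/(a + 6)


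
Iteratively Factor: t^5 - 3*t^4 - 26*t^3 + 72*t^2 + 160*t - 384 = (t + 3)*(t^4 - 6*t^3 - 8*t^2 + 96*t - 128) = (t + 3)*(t + 4)*(t^3 - 10*t^2 + 32*t - 32) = (t - 2)*(t + 3)*(t + 4)*(t^2 - 8*t + 16) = (t - 4)*(t - 2)*(t + 3)*(t + 4)*(t - 4)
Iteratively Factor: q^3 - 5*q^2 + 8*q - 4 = (q - 1)*(q^2 - 4*q + 4) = (q - 2)*(q - 1)*(q - 2)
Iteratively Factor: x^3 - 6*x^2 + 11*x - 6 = (x - 3)*(x^2 - 3*x + 2) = (x - 3)*(x - 1)*(x - 2)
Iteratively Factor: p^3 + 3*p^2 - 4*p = (p - 1)*(p^2 + 4*p) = (p - 1)*(p + 4)*(p)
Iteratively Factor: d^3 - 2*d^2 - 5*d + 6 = (d - 1)*(d^2 - d - 6) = (d - 1)*(d + 2)*(d - 3)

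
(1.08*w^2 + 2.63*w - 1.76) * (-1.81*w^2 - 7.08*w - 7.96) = -1.9548*w^4 - 12.4067*w^3 - 24.0316*w^2 - 8.474*w + 14.0096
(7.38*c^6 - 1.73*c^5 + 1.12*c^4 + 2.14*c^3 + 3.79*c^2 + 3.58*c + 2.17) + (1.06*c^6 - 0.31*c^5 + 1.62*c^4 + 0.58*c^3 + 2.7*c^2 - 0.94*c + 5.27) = 8.44*c^6 - 2.04*c^5 + 2.74*c^4 + 2.72*c^3 + 6.49*c^2 + 2.64*c + 7.44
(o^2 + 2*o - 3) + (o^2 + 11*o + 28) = 2*o^2 + 13*o + 25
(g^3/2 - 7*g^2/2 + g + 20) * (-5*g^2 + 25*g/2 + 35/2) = -5*g^5/2 + 95*g^4/4 - 40*g^3 - 595*g^2/4 + 535*g/2 + 350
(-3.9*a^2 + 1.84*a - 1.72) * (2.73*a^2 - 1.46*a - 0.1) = -10.647*a^4 + 10.7172*a^3 - 6.992*a^2 + 2.3272*a + 0.172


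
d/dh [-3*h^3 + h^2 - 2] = h*(2 - 9*h)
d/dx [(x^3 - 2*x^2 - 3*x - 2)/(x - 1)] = (2*x^3 - 5*x^2 + 4*x + 5)/(x^2 - 2*x + 1)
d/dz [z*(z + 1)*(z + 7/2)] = 3*z^2 + 9*z + 7/2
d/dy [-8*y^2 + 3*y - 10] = 3 - 16*y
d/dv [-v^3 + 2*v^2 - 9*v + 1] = -3*v^2 + 4*v - 9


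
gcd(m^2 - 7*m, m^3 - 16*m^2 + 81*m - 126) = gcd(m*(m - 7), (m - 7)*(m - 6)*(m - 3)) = m - 7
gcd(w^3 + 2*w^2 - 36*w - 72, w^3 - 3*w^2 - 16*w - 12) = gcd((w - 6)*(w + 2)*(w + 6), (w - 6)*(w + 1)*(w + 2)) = w^2 - 4*w - 12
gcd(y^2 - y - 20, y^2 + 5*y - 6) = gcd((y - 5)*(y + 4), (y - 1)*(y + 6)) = 1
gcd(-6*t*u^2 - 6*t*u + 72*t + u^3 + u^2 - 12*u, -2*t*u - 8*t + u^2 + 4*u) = u + 4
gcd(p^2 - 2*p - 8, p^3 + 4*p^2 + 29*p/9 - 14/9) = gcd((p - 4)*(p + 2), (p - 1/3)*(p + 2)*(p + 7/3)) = p + 2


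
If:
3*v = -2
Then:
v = -2/3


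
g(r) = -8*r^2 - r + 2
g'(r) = -16*r - 1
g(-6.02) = -281.90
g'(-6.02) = 95.32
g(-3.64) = -100.36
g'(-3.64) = 57.24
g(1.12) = -9.16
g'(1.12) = -18.92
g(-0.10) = 2.02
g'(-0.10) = 0.60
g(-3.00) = -67.00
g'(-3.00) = 47.00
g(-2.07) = -30.21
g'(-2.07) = 32.12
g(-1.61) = -17.13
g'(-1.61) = 24.76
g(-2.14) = -32.50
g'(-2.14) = 33.24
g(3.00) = -73.00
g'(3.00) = -49.00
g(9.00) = -655.00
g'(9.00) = -145.00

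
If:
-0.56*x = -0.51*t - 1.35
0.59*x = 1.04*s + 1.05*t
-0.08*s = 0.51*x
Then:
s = 2.92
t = -3.15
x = -0.46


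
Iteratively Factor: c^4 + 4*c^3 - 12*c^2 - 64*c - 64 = (c - 4)*(c^3 + 8*c^2 + 20*c + 16) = (c - 4)*(c + 4)*(c^2 + 4*c + 4) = (c - 4)*(c + 2)*(c + 4)*(c + 2)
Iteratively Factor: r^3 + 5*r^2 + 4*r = (r)*(r^2 + 5*r + 4) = r*(r + 4)*(r + 1)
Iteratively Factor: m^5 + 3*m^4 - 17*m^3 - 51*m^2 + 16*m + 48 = (m + 3)*(m^4 - 17*m^2 + 16) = (m - 4)*(m + 3)*(m^3 + 4*m^2 - m - 4) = (m - 4)*(m + 1)*(m + 3)*(m^2 + 3*m - 4) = (m - 4)*(m + 1)*(m + 3)*(m + 4)*(m - 1)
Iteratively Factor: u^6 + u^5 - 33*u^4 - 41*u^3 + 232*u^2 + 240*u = (u)*(u^5 + u^4 - 33*u^3 - 41*u^2 + 232*u + 240) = u*(u + 4)*(u^4 - 3*u^3 - 21*u^2 + 43*u + 60) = u*(u - 3)*(u + 4)*(u^3 - 21*u - 20) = u*(u - 5)*(u - 3)*(u + 4)*(u^2 + 5*u + 4) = u*(u - 5)*(u - 3)*(u + 4)^2*(u + 1)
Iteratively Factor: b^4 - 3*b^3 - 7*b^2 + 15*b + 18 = (b - 3)*(b^3 - 7*b - 6) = (b - 3)*(b + 2)*(b^2 - 2*b - 3) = (b - 3)*(b + 1)*(b + 2)*(b - 3)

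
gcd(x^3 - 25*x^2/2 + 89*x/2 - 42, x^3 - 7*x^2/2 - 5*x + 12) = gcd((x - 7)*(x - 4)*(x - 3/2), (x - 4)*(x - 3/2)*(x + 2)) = x^2 - 11*x/2 + 6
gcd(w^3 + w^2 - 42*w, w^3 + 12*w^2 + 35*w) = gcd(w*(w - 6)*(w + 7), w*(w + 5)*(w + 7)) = w^2 + 7*w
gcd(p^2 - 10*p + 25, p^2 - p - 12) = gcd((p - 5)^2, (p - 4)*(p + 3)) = 1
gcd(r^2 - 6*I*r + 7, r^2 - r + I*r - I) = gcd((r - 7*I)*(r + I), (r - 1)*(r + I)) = r + I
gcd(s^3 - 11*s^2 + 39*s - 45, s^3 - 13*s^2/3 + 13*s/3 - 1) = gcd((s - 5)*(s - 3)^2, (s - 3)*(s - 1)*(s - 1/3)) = s - 3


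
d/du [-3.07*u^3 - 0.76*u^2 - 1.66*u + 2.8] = -9.21*u^2 - 1.52*u - 1.66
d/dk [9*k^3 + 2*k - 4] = 27*k^2 + 2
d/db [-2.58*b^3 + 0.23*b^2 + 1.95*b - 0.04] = -7.74*b^2 + 0.46*b + 1.95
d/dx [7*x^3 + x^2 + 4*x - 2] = 21*x^2 + 2*x + 4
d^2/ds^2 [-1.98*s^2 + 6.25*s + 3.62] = -3.96000000000000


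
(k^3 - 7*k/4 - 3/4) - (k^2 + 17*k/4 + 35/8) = k^3 - k^2 - 6*k - 41/8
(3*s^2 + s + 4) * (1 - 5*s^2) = -15*s^4 - 5*s^3 - 17*s^2 + s + 4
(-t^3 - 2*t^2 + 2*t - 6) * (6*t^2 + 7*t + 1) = -6*t^5 - 19*t^4 - 3*t^3 - 24*t^2 - 40*t - 6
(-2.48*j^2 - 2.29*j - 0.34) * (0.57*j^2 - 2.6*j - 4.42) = -1.4136*j^4 + 5.1427*j^3 + 16.7218*j^2 + 11.0058*j + 1.5028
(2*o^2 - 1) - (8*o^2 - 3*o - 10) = -6*o^2 + 3*o + 9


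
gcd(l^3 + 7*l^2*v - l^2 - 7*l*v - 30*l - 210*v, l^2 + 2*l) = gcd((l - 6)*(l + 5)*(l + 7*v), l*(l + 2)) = 1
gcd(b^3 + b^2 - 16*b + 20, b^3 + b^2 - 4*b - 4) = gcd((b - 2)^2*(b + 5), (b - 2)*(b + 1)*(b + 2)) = b - 2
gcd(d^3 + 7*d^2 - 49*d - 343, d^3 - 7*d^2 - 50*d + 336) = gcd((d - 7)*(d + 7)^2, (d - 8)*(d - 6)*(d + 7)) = d + 7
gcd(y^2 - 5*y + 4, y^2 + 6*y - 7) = y - 1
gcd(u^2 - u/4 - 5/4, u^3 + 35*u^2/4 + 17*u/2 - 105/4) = u - 5/4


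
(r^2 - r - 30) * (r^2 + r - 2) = r^4 - 33*r^2 - 28*r + 60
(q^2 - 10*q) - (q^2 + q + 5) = -11*q - 5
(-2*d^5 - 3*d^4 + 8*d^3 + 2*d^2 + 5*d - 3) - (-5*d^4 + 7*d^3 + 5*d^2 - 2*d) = -2*d^5 + 2*d^4 + d^3 - 3*d^2 + 7*d - 3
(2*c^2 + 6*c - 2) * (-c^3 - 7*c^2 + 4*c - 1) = -2*c^5 - 20*c^4 - 32*c^3 + 36*c^2 - 14*c + 2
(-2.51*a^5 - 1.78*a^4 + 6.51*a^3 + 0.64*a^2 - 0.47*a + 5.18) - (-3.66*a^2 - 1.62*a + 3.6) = -2.51*a^5 - 1.78*a^4 + 6.51*a^3 + 4.3*a^2 + 1.15*a + 1.58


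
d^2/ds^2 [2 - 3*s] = 0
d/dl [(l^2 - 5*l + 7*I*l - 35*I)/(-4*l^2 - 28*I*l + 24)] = (-5*l^2 + l*(12 - 70*I) + 215 + 42*I)/(4*l^4 + 56*I*l^3 - 244*l^2 - 336*I*l + 144)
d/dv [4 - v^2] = -2*v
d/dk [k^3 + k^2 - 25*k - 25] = 3*k^2 + 2*k - 25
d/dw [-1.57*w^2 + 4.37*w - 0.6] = 4.37 - 3.14*w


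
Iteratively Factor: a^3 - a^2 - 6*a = (a + 2)*(a^2 - 3*a) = (a - 3)*(a + 2)*(a)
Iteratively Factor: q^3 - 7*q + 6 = (q - 2)*(q^2 + 2*q - 3) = (q - 2)*(q + 3)*(q - 1)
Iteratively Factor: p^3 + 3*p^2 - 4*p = (p + 4)*(p^2 - p) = p*(p + 4)*(p - 1)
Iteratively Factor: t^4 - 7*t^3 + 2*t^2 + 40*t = (t + 2)*(t^3 - 9*t^2 + 20*t) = (t - 5)*(t + 2)*(t^2 - 4*t) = (t - 5)*(t - 4)*(t + 2)*(t)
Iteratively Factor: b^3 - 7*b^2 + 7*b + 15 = (b - 5)*(b^2 - 2*b - 3) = (b - 5)*(b + 1)*(b - 3)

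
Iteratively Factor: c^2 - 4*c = (c - 4)*(c)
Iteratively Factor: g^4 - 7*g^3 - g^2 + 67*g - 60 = (g + 3)*(g^3 - 10*g^2 + 29*g - 20) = (g - 5)*(g + 3)*(g^2 - 5*g + 4) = (g - 5)*(g - 1)*(g + 3)*(g - 4)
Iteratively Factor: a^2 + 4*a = (a)*(a + 4)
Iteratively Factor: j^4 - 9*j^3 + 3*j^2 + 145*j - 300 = (j - 3)*(j^3 - 6*j^2 - 15*j + 100) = (j - 5)*(j - 3)*(j^2 - j - 20) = (j - 5)^2*(j - 3)*(j + 4)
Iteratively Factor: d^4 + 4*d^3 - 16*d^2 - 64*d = (d + 4)*(d^3 - 16*d) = (d - 4)*(d + 4)*(d^2 + 4*d) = d*(d - 4)*(d + 4)*(d + 4)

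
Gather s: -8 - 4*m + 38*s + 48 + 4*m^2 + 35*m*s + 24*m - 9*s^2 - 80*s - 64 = 4*m^2 + 20*m - 9*s^2 + s*(35*m - 42) - 24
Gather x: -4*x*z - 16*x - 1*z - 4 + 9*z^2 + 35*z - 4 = x*(-4*z - 16) + 9*z^2 + 34*z - 8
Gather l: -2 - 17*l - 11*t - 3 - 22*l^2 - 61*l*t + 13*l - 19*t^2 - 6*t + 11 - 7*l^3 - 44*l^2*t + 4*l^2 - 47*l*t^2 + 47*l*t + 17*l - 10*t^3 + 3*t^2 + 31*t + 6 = -7*l^3 + l^2*(-44*t - 18) + l*(-47*t^2 - 14*t + 13) - 10*t^3 - 16*t^2 + 14*t + 12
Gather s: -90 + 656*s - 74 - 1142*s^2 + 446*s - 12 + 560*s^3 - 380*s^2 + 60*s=560*s^3 - 1522*s^2 + 1162*s - 176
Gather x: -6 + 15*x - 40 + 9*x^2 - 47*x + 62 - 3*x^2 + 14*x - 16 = 6*x^2 - 18*x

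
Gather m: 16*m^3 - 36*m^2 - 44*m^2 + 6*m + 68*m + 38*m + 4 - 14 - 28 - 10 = 16*m^3 - 80*m^2 + 112*m - 48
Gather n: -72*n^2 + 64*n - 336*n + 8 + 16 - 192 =-72*n^2 - 272*n - 168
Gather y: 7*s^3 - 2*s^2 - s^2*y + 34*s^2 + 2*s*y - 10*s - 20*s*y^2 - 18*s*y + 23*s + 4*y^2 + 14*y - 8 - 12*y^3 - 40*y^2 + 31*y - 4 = 7*s^3 + 32*s^2 + 13*s - 12*y^3 + y^2*(-20*s - 36) + y*(-s^2 - 16*s + 45) - 12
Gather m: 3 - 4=-1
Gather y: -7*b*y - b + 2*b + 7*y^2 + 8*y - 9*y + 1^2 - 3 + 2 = b + 7*y^2 + y*(-7*b - 1)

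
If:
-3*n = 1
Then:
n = -1/3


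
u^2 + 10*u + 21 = (u + 3)*(u + 7)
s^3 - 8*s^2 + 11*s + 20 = (s - 5)*(s - 4)*(s + 1)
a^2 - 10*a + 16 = (a - 8)*(a - 2)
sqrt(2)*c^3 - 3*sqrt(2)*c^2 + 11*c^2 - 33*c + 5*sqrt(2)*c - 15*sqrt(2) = (c - 3)*(c + 5*sqrt(2))*(sqrt(2)*c + 1)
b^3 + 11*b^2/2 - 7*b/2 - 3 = (b - 1)*(b + 1/2)*(b + 6)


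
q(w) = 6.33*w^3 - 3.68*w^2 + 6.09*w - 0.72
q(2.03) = 49.43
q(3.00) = 155.34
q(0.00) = -0.72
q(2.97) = 150.74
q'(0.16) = 5.40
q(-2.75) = -176.94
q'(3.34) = 193.35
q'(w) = 18.99*w^2 - 7.36*w + 6.09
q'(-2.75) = 169.94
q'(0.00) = 6.09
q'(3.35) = 194.55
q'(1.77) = 52.56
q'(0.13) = 5.45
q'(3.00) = 154.92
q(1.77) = 33.63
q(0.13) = 0.02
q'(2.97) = 151.74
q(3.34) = 214.42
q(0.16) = 0.19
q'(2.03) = 69.41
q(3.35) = 216.36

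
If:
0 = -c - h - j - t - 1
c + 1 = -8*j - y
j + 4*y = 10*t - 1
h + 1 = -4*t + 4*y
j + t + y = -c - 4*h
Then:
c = -837/577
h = 71/577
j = -13/577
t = 202/577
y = 364/577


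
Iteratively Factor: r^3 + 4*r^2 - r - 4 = (r - 1)*(r^2 + 5*r + 4) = (r - 1)*(r + 4)*(r + 1)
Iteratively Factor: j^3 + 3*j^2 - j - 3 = (j + 1)*(j^2 + 2*j - 3) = (j - 1)*(j + 1)*(j + 3)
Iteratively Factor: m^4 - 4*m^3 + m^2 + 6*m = (m - 3)*(m^3 - m^2 - 2*m) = (m - 3)*(m + 1)*(m^2 - 2*m) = m*(m - 3)*(m + 1)*(m - 2)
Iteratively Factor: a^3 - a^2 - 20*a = (a - 5)*(a^2 + 4*a) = a*(a - 5)*(a + 4)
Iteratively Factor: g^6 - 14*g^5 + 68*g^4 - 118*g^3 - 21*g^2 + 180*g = (g - 3)*(g^5 - 11*g^4 + 35*g^3 - 13*g^2 - 60*g) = (g - 4)*(g - 3)*(g^4 - 7*g^3 + 7*g^2 + 15*g) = (g - 4)*(g - 3)*(g + 1)*(g^3 - 8*g^2 + 15*g) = g*(g - 4)*(g - 3)*(g + 1)*(g^2 - 8*g + 15) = g*(g - 5)*(g - 4)*(g - 3)*(g + 1)*(g - 3)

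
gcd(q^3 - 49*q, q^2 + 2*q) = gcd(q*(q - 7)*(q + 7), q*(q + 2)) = q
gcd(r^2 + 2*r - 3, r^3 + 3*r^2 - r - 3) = r^2 + 2*r - 3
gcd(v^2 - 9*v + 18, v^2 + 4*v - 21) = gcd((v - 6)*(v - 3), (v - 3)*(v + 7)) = v - 3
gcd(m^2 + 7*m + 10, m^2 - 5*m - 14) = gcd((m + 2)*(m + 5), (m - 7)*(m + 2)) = m + 2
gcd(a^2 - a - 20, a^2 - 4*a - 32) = a + 4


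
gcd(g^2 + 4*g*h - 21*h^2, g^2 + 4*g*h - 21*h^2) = g^2 + 4*g*h - 21*h^2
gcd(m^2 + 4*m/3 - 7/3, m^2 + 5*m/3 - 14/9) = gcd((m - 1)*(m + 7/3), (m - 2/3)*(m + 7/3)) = m + 7/3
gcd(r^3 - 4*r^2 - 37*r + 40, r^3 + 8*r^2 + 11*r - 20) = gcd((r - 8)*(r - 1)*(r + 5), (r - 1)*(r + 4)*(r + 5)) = r^2 + 4*r - 5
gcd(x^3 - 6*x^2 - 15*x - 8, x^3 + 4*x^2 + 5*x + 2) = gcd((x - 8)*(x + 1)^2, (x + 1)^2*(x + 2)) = x^2 + 2*x + 1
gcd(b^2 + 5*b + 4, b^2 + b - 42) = 1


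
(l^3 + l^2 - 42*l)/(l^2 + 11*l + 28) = l*(l - 6)/(l + 4)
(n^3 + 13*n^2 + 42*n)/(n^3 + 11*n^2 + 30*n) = (n + 7)/(n + 5)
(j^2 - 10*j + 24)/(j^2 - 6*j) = (j - 4)/j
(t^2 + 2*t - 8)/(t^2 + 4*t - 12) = (t + 4)/(t + 6)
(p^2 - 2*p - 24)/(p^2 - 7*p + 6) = (p + 4)/(p - 1)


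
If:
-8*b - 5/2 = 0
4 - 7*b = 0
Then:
No Solution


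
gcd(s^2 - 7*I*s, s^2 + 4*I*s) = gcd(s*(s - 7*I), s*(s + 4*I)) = s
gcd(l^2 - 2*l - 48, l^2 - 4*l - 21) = 1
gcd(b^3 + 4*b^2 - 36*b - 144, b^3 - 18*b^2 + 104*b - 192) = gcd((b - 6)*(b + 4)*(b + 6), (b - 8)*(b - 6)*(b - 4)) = b - 6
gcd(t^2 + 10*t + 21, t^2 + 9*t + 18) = t + 3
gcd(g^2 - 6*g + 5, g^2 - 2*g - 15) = g - 5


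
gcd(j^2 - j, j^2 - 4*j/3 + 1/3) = j - 1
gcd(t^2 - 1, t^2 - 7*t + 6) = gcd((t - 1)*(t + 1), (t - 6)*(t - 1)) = t - 1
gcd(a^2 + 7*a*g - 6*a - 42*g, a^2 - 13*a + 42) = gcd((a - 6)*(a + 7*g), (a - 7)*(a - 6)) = a - 6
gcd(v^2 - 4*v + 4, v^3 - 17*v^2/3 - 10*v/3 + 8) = 1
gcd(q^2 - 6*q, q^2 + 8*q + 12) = 1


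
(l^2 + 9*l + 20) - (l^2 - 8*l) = 17*l + 20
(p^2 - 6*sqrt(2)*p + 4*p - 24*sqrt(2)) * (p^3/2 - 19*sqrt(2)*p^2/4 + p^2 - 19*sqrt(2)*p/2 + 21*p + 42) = p^5/2 - 31*sqrt(2)*p^4/4 + 3*p^4 - 93*sqrt(2)*p^3/2 + 82*p^3 - 188*sqrt(2)*p^2 + 468*p^2 - 756*sqrt(2)*p + 624*p - 1008*sqrt(2)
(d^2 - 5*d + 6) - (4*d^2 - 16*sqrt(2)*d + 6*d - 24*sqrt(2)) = -3*d^2 - 11*d + 16*sqrt(2)*d + 6 + 24*sqrt(2)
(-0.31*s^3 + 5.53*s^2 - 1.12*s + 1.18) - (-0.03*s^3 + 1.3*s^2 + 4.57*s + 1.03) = -0.28*s^3 + 4.23*s^2 - 5.69*s + 0.15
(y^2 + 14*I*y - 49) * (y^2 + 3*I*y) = y^4 + 17*I*y^3 - 91*y^2 - 147*I*y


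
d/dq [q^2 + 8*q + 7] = 2*q + 8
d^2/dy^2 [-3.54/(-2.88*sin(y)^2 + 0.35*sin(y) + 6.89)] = (117.448704*sin(y)^4 - 10.70496*sin(y)^3 + 105.240306*sin(y)^2 + 12.87321*sin(y) - 141.357156)/(-2.88*sin(y)^2 + 0.35*sin(y) + 6.89)^3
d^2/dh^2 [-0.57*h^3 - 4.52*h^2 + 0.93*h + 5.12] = -3.42*h - 9.04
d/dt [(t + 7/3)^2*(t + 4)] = (3*t + 7)*(9*t + 31)/9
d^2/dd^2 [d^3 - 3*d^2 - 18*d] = 6*d - 6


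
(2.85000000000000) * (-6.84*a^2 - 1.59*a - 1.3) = -19.494*a^2 - 4.5315*a - 3.705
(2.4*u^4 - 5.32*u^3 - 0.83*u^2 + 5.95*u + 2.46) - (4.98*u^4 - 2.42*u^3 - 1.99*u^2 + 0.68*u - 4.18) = -2.58*u^4 - 2.9*u^3 + 1.16*u^2 + 5.27*u + 6.64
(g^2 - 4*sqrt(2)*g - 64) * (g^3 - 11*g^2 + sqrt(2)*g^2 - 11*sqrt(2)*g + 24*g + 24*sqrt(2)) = g^5 - 11*g^4 - 3*sqrt(2)*g^4 - 48*g^3 + 33*sqrt(2)*g^3 - 136*sqrt(2)*g^2 + 792*g^2 - 1728*g + 704*sqrt(2)*g - 1536*sqrt(2)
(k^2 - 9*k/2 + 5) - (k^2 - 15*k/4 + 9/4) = 11/4 - 3*k/4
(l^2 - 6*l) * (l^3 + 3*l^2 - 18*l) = l^5 - 3*l^4 - 36*l^3 + 108*l^2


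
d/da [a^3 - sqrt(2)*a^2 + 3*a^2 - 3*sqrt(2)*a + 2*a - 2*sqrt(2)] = 3*a^2 - 2*sqrt(2)*a + 6*a - 3*sqrt(2) + 2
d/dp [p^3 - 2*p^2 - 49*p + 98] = 3*p^2 - 4*p - 49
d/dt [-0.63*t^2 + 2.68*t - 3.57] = 2.68 - 1.26*t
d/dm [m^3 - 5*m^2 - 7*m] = 3*m^2 - 10*m - 7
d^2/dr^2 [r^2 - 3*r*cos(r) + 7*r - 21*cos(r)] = 3*r*cos(r) + 6*sin(r) + 21*cos(r) + 2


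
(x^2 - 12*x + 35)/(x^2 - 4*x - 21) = (x - 5)/(x + 3)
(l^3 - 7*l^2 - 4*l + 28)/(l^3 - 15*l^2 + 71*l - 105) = (l^2 - 4)/(l^2 - 8*l + 15)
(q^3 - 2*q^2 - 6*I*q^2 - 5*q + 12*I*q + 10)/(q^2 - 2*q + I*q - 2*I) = (q^2 - 6*I*q - 5)/(q + I)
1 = 1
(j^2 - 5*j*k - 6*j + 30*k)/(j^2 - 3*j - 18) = (j - 5*k)/(j + 3)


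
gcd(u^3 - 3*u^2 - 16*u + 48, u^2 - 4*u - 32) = u + 4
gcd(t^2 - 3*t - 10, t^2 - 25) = t - 5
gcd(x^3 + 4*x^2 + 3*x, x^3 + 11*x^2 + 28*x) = x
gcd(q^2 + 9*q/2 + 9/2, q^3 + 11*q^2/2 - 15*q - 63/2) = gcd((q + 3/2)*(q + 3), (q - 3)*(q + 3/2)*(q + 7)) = q + 3/2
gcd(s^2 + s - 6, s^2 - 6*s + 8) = s - 2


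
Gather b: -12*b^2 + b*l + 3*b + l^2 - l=-12*b^2 + b*(l + 3) + l^2 - l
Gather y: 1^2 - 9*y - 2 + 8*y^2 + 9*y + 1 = 8*y^2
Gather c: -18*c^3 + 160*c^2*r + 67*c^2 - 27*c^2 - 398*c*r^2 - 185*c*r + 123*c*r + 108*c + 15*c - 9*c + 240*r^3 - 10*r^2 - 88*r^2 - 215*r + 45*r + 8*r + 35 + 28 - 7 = -18*c^3 + c^2*(160*r + 40) + c*(-398*r^2 - 62*r + 114) + 240*r^3 - 98*r^2 - 162*r + 56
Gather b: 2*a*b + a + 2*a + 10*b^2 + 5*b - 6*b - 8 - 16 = 3*a + 10*b^2 + b*(2*a - 1) - 24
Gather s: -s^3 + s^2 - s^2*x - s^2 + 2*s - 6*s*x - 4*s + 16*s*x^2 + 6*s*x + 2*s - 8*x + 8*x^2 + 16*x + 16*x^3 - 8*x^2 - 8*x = -s^3 - s^2*x + 16*s*x^2 + 16*x^3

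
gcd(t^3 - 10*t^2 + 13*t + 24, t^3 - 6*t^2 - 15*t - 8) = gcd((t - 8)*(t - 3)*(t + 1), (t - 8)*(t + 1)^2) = t^2 - 7*t - 8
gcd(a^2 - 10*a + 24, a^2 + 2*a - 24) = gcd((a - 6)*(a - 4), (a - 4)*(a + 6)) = a - 4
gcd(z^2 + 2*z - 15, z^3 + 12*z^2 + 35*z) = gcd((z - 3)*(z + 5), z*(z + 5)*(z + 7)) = z + 5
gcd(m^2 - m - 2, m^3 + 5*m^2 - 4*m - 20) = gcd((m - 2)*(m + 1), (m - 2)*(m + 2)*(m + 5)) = m - 2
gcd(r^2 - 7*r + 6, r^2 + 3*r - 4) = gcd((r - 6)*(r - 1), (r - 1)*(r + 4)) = r - 1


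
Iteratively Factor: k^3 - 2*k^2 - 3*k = (k + 1)*(k^2 - 3*k) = k*(k + 1)*(k - 3)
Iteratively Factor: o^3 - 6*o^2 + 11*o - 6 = (o - 3)*(o^2 - 3*o + 2) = (o - 3)*(o - 1)*(o - 2)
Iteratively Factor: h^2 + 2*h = (h)*(h + 2)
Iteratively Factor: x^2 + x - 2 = (x - 1)*(x + 2)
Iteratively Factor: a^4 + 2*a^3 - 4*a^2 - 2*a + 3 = (a + 3)*(a^3 - a^2 - a + 1) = (a - 1)*(a + 3)*(a^2 - 1) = (a - 1)^2*(a + 3)*(a + 1)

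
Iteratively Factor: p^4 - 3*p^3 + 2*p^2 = (p - 2)*(p^3 - p^2) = (p - 2)*(p - 1)*(p^2) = p*(p - 2)*(p - 1)*(p)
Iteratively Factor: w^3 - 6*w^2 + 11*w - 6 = (w - 1)*(w^2 - 5*w + 6) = (w - 3)*(w - 1)*(w - 2)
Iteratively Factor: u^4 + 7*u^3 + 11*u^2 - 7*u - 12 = (u + 3)*(u^3 + 4*u^2 - u - 4) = (u - 1)*(u + 3)*(u^2 + 5*u + 4) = (u - 1)*(u + 3)*(u + 4)*(u + 1)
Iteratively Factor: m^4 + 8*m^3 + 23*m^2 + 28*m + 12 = (m + 3)*(m^3 + 5*m^2 + 8*m + 4) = (m + 1)*(m + 3)*(m^2 + 4*m + 4) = (m + 1)*(m + 2)*(m + 3)*(m + 2)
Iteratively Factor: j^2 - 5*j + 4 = (j - 4)*(j - 1)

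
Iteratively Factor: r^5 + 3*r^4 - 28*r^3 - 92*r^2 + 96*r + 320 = (r + 2)*(r^4 + r^3 - 30*r^2 - 32*r + 160) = (r + 2)*(r + 4)*(r^3 - 3*r^2 - 18*r + 40) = (r - 2)*(r + 2)*(r + 4)*(r^2 - r - 20) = (r - 2)*(r + 2)*(r + 4)^2*(r - 5)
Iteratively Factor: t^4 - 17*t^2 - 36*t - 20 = (t + 1)*(t^3 - t^2 - 16*t - 20) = (t + 1)*(t + 2)*(t^2 - 3*t - 10) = (t - 5)*(t + 1)*(t + 2)*(t + 2)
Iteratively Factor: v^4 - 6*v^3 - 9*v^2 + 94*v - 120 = (v - 2)*(v^3 - 4*v^2 - 17*v + 60) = (v - 2)*(v + 4)*(v^2 - 8*v + 15) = (v - 3)*(v - 2)*(v + 4)*(v - 5)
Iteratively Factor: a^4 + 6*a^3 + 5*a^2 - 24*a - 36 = (a + 2)*(a^3 + 4*a^2 - 3*a - 18) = (a - 2)*(a + 2)*(a^2 + 6*a + 9) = (a - 2)*(a + 2)*(a + 3)*(a + 3)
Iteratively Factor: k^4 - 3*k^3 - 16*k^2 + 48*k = (k + 4)*(k^3 - 7*k^2 + 12*k) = k*(k + 4)*(k^2 - 7*k + 12) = k*(k - 3)*(k + 4)*(k - 4)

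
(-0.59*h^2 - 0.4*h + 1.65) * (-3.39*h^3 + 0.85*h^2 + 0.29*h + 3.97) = 2.0001*h^5 + 0.8545*h^4 - 6.1046*h^3 - 1.0558*h^2 - 1.1095*h + 6.5505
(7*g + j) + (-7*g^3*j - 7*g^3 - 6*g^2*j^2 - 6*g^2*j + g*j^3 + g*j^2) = -7*g^3*j - 7*g^3 - 6*g^2*j^2 - 6*g^2*j + g*j^3 + g*j^2 + 7*g + j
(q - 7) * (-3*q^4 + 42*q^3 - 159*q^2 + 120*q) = -3*q^5 + 63*q^4 - 453*q^3 + 1233*q^2 - 840*q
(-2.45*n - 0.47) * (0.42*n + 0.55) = -1.029*n^2 - 1.5449*n - 0.2585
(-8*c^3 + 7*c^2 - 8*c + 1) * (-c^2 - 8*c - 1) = 8*c^5 + 57*c^4 - 40*c^3 + 56*c^2 - 1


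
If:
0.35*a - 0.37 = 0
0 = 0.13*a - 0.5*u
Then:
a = 1.06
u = 0.27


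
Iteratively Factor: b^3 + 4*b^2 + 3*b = (b + 3)*(b^2 + b) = (b + 1)*(b + 3)*(b)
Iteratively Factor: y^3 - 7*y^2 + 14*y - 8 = (y - 4)*(y^2 - 3*y + 2) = (y - 4)*(y - 1)*(y - 2)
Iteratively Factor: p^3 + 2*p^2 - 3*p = (p)*(p^2 + 2*p - 3) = p*(p - 1)*(p + 3)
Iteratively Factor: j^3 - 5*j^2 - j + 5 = (j - 5)*(j^2 - 1) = (j - 5)*(j + 1)*(j - 1)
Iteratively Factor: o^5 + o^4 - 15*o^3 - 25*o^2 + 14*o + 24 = (o + 2)*(o^4 - o^3 - 13*o^2 + o + 12) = (o + 1)*(o + 2)*(o^3 - 2*o^2 - 11*o + 12) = (o - 4)*(o + 1)*(o + 2)*(o^2 + 2*o - 3) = (o - 4)*(o + 1)*(o + 2)*(o + 3)*(o - 1)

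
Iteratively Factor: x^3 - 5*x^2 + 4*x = (x - 4)*(x^2 - x) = (x - 4)*(x - 1)*(x)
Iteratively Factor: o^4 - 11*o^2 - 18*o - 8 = (o - 4)*(o^3 + 4*o^2 + 5*o + 2) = (o - 4)*(o + 2)*(o^2 + 2*o + 1) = (o - 4)*(o + 1)*(o + 2)*(o + 1)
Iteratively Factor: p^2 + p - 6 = (p - 2)*(p + 3)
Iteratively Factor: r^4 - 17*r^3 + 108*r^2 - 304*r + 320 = (r - 5)*(r^3 - 12*r^2 + 48*r - 64) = (r - 5)*(r - 4)*(r^2 - 8*r + 16) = (r - 5)*(r - 4)^2*(r - 4)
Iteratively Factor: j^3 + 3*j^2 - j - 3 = (j + 3)*(j^2 - 1) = (j - 1)*(j + 3)*(j + 1)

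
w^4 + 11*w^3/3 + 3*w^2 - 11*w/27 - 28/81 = (w - 1/3)*(w + 1/3)*(w + 4/3)*(w + 7/3)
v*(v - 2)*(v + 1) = v^3 - v^2 - 2*v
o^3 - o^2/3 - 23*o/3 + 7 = (o - 7/3)*(o - 1)*(o + 3)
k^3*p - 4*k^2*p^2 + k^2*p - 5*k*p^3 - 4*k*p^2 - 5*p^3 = (k - 5*p)*(k + p)*(k*p + p)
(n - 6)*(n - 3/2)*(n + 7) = n^3 - n^2/2 - 87*n/2 + 63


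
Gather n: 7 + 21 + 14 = 42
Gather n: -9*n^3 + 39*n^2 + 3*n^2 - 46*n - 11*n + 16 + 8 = -9*n^3 + 42*n^2 - 57*n + 24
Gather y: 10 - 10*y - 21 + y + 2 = -9*y - 9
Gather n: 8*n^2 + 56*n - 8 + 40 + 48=8*n^2 + 56*n + 80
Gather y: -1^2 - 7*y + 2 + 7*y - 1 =0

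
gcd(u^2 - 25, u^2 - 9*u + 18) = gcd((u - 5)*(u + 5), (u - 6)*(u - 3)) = 1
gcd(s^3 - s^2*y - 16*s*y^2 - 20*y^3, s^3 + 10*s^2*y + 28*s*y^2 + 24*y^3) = s^2 + 4*s*y + 4*y^2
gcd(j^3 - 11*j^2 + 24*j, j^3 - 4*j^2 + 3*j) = j^2 - 3*j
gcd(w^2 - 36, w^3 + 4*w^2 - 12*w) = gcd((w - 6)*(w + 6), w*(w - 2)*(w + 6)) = w + 6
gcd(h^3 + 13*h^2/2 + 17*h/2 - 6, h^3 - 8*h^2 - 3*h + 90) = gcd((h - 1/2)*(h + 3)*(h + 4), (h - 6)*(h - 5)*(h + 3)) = h + 3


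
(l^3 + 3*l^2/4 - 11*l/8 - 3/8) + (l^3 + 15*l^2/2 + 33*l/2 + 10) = 2*l^3 + 33*l^2/4 + 121*l/8 + 77/8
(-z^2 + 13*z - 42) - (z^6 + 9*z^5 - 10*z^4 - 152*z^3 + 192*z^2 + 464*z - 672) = -z^6 - 9*z^5 + 10*z^4 + 152*z^3 - 193*z^2 - 451*z + 630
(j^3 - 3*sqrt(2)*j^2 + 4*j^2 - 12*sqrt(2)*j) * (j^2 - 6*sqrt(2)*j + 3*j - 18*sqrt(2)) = j^5 - 9*sqrt(2)*j^4 + 7*j^4 - 63*sqrt(2)*j^3 + 48*j^3 - 108*sqrt(2)*j^2 + 252*j^2 + 432*j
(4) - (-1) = 5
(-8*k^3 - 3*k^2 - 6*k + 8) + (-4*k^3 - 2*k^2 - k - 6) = -12*k^3 - 5*k^2 - 7*k + 2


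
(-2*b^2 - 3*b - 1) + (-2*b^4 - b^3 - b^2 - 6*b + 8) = -2*b^4 - b^3 - 3*b^2 - 9*b + 7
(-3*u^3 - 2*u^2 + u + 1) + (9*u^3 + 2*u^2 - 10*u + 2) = 6*u^3 - 9*u + 3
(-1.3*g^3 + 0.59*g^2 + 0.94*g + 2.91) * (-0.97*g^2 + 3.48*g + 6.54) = 1.261*g^5 - 5.0963*g^4 - 7.3606*g^3 + 4.3071*g^2 + 16.2744*g + 19.0314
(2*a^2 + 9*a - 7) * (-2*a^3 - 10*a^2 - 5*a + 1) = -4*a^5 - 38*a^4 - 86*a^3 + 27*a^2 + 44*a - 7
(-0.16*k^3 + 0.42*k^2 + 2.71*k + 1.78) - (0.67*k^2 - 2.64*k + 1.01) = -0.16*k^3 - 0.25*k^2 + 5.35*k + 0.77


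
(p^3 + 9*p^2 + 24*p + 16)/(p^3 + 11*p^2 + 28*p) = (p^2 + 5*p + 4)/(p*(p + 7))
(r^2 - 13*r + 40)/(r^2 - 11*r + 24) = (r - 5)/(r - 3)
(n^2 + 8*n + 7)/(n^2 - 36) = (n^2 + 8*n + 7)/(n^2 - 36)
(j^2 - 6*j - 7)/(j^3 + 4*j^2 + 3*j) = (j - 7)/(j*(j + 3))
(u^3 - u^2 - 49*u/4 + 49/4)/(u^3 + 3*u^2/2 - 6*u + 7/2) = (u - 7/2)/(u - 1)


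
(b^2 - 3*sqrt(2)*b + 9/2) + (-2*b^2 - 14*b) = -b^2 - 14*b - 3*sqrt(2)*b + 9/2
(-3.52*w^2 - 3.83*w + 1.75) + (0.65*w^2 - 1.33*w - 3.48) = -2.87*w^2 - 5.16*w - 1.73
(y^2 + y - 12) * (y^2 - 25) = y^4 + y^3 - 37*y^2 - 25*y + 300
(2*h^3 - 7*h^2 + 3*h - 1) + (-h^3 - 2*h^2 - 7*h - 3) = h^3 - 9*h^2 - 4*h - 4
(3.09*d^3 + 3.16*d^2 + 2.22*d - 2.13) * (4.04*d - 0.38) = 12.4836*d^4 + 11.5922*d^3 + 7.768*d^2 - 9.4488*d + 0.8094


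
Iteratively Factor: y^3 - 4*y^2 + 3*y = (y - 3)*(y^2 - y) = (y - 3)*(y - 1)*(y)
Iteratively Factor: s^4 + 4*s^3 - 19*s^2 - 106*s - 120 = (s + 4)*(s^3 - 19*s - 30) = (s + 2)*(s + 4)*(s^2 - 2*s - 15) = (s + 2)*(s + 3)*(s + 4)*(s - 5)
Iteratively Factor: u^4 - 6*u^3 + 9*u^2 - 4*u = (u)*(u^3 - 6*u^2 + 9*u - 4) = u*(u - 1)*(u^2 - 5*u + 4) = u*(u - 4)*(u - 1)*(u - 1)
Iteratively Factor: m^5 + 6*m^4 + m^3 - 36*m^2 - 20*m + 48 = (m + 3)*(m^4 + 3*m^3 - 8*m^2 - 12*m + 16) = (m - 1)*(m + 3)*(m^3 + 4*m^2 - 4*m - 16) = (m - 2)*(m - 1)*(m + 3)*(m^2 + 6*m + 8) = (m - 2)*(m - 1)*(m + 3)*(m + 4)*(m + 2)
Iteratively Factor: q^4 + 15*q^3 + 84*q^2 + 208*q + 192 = (q + 4)*(q^3 + 11*q^2 + 40*q + 48) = (q + 4)^2*(q^2 + 7*q + 12) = (q + 3)*(q + 4)^2*(q + 4)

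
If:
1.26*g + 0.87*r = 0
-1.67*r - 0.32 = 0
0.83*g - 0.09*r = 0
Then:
No Solution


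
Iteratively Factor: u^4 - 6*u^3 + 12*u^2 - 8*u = (u - 2)*(u^3 - 4*u^2 + 4*u) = (u - 2)^2*(u^2 - 2*u) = u*(u - 2)^2*(u - 2)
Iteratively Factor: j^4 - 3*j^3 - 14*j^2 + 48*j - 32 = (j - 1)*(j^3 - 2*j^2 - 16*j + 32) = (j - 1)*(j + 4)*(j^2 - 6*j + 8) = (j - 4)*(j - 1)*(j + 4)*(j - 2)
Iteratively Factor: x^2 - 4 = (x - 2)*(x + 2)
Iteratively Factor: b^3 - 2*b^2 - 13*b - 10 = (b - 5)*(b^2 + 3*b + 2) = (b - 5)*(b + 2)*(b + 1)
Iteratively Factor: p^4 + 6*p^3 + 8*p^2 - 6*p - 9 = (p + 1)*(p^3 + 5*p^2 + 3*p - 9) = (p + 1)*(p + 3)*(p^2 + 2*p - 3) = (p + 1)*(p + 3)^2*(p - 1)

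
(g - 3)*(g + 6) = g^2 + 3*g - 18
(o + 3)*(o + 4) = o^2 + 7*o + 12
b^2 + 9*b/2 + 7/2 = (b + 1)*(b + 7/2)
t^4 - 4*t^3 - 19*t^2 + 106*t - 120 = (t - 4)*(t - 3)*(t - 2)*(t + 5)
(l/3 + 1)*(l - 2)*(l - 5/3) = l^3/3 - 2*l^2/9 - 23*l/9 + 10/3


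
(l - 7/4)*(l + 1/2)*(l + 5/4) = l^3 - 39*l/16 - 35/32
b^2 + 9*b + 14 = (b + 2)*(b + 7)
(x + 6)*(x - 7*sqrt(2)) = x^2 - 7*sqrt(2)*x + 6*x - 42*sqrt(2)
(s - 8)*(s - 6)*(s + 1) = s^3 - 13*s^2 + 34*s + 48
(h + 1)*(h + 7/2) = h^2 + 9*h/2 + 7/2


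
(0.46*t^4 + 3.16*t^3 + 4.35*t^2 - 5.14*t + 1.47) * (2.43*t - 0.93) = 1.1178*t^5 + 7.251*t^4 + 7.6317*t^3 - 16.5357*t^2 + 8.3523*t - 1.3671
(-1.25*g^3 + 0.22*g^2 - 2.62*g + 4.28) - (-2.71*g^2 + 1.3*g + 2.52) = -1.25*g^3 + 2.93*g^2 - 3.92*g + 1.76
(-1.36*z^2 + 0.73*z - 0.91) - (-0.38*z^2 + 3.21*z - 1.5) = -0.98*z^2 - 2.48*z + 0.59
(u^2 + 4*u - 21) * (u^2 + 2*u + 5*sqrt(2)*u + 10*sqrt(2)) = u^4 + 6*u^3 + 5*sqrt(2)*u^3 - 13*u^2 + 30*sqrt(2)*u^2 - 65*sqrt(2)*u - 42*u - 210*sqrt(2)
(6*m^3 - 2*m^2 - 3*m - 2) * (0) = 0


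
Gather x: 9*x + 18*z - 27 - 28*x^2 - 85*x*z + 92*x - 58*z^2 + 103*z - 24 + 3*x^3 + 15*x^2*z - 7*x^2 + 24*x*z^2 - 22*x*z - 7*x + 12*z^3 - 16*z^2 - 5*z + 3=3*x^3 + x^2*(15*z - 35) + x*(24*z^2 - 107*z + 94) + 12*z^3 - 74*z^2 + 116*z - 48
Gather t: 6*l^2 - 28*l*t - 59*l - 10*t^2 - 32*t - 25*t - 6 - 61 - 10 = 6*l^2 - 59*l - 10*t^2 + t*(-28*l - 57) - 77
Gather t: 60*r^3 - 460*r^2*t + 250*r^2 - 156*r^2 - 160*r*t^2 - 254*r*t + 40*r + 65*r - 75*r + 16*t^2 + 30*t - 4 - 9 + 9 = 60*r^3 + 94*r^2 + 30*r + t^2*(16 - 160*r) + t*(-460*r^2 - 254*r + 30) - 4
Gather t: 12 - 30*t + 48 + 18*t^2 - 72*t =18*t^2 - 102*t + 60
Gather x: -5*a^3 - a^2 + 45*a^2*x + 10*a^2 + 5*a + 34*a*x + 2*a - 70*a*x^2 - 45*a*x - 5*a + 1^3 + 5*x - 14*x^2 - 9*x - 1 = -5*a^3 + 9*a^2 + 2*a + x^2*(-70*a - 14) + x*(45*a^2 - 11*a - 4)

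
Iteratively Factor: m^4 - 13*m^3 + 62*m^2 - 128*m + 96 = (m - 4)*(m^3 - 9*m^2 + 26*m - 24) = (m - 4)^2*(m^2 - 5*m + 6) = (m - 4)^2*(m - 3)*(m - 2)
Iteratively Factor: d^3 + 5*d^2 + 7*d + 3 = (d + 3)*(d^2 + 2*d + 1) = (d + 1)*(d + 3)*(d + 1)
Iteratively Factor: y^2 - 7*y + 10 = (y - 5)*(y - 2)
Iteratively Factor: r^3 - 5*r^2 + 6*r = (r - 2)*(r^2 - 3*r) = (r - 3)*(r - 2)*(r)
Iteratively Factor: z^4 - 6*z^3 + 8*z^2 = (z)*(z^3 - 6*z^2 + 8*z) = z*(z - 2)*(z^2 - 4*z) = z*(z - 4)*(z - 2)*(z)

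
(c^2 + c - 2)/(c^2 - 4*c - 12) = (c - 1)/(c - 6)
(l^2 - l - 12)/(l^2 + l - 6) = (l - 4)/(l - 2)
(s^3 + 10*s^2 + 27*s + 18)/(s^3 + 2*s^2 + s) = (s^2 + 9*s + 18)/(s*(s + 1))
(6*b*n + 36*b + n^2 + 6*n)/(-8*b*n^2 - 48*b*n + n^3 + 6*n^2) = (-6*b - n)/(n*(8*b - n))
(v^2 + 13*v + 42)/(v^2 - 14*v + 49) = (v^2 + 13*v + 42)/(v^2 - 14*v + 49)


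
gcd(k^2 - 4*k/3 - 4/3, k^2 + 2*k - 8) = k - 2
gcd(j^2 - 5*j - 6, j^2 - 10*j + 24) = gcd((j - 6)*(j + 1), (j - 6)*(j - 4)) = j - 6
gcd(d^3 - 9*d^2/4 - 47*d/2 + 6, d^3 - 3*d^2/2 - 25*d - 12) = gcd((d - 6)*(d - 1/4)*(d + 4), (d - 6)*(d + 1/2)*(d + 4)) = d^2 - 2*d - 24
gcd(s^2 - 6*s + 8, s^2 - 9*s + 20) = s - 4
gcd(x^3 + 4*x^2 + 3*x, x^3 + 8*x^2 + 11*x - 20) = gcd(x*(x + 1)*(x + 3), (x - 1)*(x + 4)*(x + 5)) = 1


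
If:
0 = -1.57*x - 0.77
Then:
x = -0.49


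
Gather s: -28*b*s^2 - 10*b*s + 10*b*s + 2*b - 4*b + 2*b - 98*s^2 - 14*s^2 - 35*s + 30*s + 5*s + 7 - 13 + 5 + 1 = s^2*(-28*b - 112)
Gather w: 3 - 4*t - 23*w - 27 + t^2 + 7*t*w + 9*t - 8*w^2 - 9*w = t^2 + 5*t - 8*w^2 + w*(7*t - 32) - 24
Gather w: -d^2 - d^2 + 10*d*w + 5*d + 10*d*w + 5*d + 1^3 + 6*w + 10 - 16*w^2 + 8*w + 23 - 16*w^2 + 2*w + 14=-2*d^2 + 10*d - 32*w^2 + w*(20*d + 16) + 48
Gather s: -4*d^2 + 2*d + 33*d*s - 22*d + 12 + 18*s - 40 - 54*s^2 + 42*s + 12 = -4*d^2 - 20*d - 54*s^2 + s*(33*d + 60) - 16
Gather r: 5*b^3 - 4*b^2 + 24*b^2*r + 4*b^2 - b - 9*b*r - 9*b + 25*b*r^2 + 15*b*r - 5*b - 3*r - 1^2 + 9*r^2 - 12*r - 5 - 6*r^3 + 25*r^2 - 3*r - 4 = 5*b^3 - 15*b - 6*r^3 + r^2*(25*b + 34) + r*(24*b^2 + 6*b - 18) - 10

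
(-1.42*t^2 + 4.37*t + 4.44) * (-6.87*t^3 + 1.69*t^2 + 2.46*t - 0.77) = 9.7554*t^5 - 32.4217*t^4 - 26.6107*t^3 + 19.3472*t^2 + 7.5575*t - 3.4188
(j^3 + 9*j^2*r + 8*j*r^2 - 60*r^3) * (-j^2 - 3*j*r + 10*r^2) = -j^5 - 12*j^4*r - 25*j^3*r^2 + 126*j^2*r^3 + 260*j*r^4 - 600*r^5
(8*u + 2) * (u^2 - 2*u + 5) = 8*u^3 - 14*u^2 + 36*u + 10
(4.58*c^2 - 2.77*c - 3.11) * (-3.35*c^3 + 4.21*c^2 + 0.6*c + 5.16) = -15.343*c^5 + 28.5613*c^4 + 1.5048*c^3 + 8.8777*c^2 - 16.1592*c - 16.0476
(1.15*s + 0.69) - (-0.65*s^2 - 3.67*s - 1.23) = 0.65*s^2 + 4.82*s + 1.92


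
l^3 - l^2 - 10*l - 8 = (l - 4)*(l + 1)*(l + 2)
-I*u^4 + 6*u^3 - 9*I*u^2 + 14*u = u*(u - 2*I)*(u + 7*I)*(-I*u + 1)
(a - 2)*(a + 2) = a^2 - 4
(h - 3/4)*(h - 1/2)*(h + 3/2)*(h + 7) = h^4 + 29*h^3/4 + h^2/4 - 159*h/16 + 63/16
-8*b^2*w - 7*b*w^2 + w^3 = w*(-8*b + w)*(b + w)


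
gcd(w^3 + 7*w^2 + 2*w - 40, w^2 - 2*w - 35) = w + 5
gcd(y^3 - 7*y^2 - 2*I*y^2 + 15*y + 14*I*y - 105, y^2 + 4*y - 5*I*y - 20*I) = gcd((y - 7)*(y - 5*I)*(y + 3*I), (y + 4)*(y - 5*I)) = y - 5*I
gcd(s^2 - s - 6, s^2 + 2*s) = s + 2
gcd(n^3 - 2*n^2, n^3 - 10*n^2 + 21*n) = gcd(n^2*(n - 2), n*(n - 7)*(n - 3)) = n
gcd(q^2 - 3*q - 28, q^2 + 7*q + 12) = q + 4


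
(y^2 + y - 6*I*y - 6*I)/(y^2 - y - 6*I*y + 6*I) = (y + 1)/(y - 1)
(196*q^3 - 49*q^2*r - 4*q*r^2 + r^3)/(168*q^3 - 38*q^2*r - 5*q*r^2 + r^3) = (7*q + r)/(6*q + r)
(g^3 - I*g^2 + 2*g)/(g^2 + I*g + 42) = g*(g^2 - I*g + 2)/(g^2 + I*g + 42)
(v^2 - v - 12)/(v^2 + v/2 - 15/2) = 2*(v - 4)/(2*v - 5)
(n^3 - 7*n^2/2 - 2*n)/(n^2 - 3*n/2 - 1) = n*(n - 4)/(n - 2)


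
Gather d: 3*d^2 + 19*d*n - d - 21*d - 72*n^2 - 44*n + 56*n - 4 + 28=3*d^2 + d*(19*n - 22) - 72*n^2 + 12*n + 24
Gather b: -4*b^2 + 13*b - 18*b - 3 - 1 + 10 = -4*b^2 - 5*b + 6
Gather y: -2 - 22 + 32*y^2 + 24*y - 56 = 32*y^2 + 24*y - 80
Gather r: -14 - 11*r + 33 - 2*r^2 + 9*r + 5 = -2*r^2 - 2*r + 24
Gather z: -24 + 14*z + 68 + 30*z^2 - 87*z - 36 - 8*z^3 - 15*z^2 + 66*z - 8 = -8*z^3 + 15*z^2 - 7*z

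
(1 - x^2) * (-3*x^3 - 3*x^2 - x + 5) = 3*x^5 + 3*x^4 - 2*x^3 - 8*x^2 - x + 5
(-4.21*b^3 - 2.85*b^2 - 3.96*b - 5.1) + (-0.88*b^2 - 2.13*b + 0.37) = -4.21*b^3 - 3.73*b^2 - 6.09*b - 4.73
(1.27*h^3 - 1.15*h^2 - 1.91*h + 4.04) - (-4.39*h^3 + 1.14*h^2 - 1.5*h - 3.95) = 5.66*h^3 - 2.29*h^2 - 0.41*h + 7.99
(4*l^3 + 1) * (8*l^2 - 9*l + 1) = 32*l^5 - 36*l^4 + 4*l^3 + 8*l^2 - 9*l + 1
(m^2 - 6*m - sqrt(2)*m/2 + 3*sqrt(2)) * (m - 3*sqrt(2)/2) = m^3 - 6*m^2 - 2*sqrt(2)*m^2 + 3*m/2 + 12*sqrt(2)*m - 9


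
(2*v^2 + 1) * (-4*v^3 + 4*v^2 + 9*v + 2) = -8*v^5 + 8*v^4 + 14*v^3 + 8*v^2 + 9*v + 2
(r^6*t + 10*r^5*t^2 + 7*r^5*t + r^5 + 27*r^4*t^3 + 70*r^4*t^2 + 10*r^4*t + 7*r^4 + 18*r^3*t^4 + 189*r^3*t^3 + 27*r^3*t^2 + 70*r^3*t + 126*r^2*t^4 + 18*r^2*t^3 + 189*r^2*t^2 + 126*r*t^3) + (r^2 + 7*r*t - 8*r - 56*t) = r^6*t + 10*r^5*t^2 + 7*r^5*t + r^5 + 27*r^4*t^3 + 70*r^4*t^2 + 10*r^4*t + 7*r^4 + 18*r^3*t^4 + 189*r^3*t^3 + 27*r^3*t^2 + 70*r^3*t + 126*r^2*t^4 + 18*r^2*t^3 + 189*r^2*t^2 + r^2 + 126*r*t^3 + 7*r*t - 8*r - 56*t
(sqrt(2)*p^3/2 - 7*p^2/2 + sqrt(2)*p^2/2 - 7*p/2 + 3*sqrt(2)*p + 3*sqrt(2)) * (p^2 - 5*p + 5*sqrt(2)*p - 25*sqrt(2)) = sqrt(2)*p^5/2 - 2*sqrt(2)*p^4 + 3*p^4/2 - 17*sqrt(2)*p^3 - 6*p^3 + 45*p^2/2 + 58*sqrt(2)*p^2 - 120*p + 145*sqrt(2)*p/2 - 150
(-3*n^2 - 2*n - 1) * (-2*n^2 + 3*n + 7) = 6*n^4 - 5*n^3 - 25*n^2 - 17*n - 7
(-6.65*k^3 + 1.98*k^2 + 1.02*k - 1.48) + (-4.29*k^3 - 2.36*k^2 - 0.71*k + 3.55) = -10.94*k^3 - 0.38*k^2 + 0.31*k + 2.07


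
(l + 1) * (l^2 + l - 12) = l^3 + 2*l^2 - 11*l - 12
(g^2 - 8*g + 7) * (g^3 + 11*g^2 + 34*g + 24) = g^5 + 3*g^4 - 47*g^3 - 171*g^2 + 46*g + 168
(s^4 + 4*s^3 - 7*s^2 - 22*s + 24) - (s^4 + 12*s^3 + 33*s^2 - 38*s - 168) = -8*s^3 - 40*s^2 + 16*s + 192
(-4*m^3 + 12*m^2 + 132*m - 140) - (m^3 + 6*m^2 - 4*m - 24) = -5*m^3 + 6*m^2 + 136*m - 116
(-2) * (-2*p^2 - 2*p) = 4*p^2 + 4*p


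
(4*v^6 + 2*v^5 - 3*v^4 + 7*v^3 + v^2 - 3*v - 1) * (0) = 0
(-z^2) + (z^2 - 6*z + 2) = 2 - 6*z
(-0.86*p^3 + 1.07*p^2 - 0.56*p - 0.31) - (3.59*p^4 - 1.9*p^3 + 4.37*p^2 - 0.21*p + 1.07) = -3.59*p^4 + 1.04*p^3 - 3.3*p^2 - 0.35*p - 1.38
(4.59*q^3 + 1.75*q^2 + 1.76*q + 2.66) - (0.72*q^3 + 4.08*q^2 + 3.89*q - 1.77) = 3.87*q^3 - 2.33*q^2 - 2.13*q + 4.43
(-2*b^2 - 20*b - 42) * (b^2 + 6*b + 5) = -2*b^4 - 32*b^3 - 172*b^2 - 352*b - 210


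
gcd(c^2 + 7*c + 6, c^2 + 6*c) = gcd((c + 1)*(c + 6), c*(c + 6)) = c + 6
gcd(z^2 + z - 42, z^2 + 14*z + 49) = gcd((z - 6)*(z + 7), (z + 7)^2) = z + 7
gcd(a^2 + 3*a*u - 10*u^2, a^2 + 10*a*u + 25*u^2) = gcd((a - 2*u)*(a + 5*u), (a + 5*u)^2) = a + 5*u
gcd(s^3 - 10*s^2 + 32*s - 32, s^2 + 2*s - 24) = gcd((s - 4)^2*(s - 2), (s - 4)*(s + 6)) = s - 4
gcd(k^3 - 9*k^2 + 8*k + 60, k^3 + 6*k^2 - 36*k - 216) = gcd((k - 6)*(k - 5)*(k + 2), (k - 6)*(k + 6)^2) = k - 6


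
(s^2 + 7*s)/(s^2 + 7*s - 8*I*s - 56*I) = s/(s - 8*I)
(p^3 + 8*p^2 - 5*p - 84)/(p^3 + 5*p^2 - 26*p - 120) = (p^2 + 4*p - 21)/(p^2 + p - 30)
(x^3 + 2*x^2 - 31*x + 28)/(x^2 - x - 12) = (x^2 + 6*x - 7)/(x + 3)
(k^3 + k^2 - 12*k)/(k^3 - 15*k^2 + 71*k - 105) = k*(k + 4)/(k^2 - 12*k + 35)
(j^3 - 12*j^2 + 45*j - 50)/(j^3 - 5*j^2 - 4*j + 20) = (j - 5)/(j + 2)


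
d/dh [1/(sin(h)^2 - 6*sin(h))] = 2*(3 - sin(h))*cos(h)/((sin(h) - 6)^2*sin(h)^2)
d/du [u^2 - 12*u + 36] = 2*u - 12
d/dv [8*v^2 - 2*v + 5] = 16*v - 2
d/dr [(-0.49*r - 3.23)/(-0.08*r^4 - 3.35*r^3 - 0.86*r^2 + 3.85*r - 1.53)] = (-0.1176*r^4 - 4.3166*r^3 - 32.8829*r^2 - 5.5556*r + 13.1852)/(0.0064*r^8 + 0.536*r^7 + 11.3601*r^6 + 5.146*r^5 - 24.8106*r^4 + 3.629*r^3 + 17.4541*r^2 - 11.781*r + 2.3409)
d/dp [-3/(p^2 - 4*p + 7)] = 6*(p - 2)/(p^2 - 4*p + 7)^2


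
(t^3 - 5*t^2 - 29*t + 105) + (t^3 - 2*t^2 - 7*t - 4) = 2*t^3 - 7*t^2 - 36*t + 101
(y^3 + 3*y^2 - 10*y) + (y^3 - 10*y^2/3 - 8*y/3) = 2*y^3 - y^2/3 - 38*y/3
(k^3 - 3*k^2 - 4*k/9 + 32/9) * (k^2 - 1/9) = k^5 - 3*k^4 - 5*k^3/9 + 35*k^2/9 + 4*k/81 - 32/81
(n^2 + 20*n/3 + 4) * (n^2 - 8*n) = n^4 - 4*n^3/3 - 148*n^2/3 - 32*n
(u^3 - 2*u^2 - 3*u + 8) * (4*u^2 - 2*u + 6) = 4*u^5 - 10*u^4 - 2*u^3 + 26*u^2 - 34*u + 48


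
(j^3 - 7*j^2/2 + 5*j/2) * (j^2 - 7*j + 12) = j^5 - 21*j^4/2 + 39*j^3 - 119*j^2/2 + 30*j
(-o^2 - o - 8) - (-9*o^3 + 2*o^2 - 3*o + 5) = 9*o^3 - 3*o^2 + 2*o - 13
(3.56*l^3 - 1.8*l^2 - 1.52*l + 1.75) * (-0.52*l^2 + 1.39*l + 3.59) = -1.8512*l^5 + 5.8844*l^4 + 11.0688*l^3 - 9.4848*l^2 - 3.0243*l + 6.2825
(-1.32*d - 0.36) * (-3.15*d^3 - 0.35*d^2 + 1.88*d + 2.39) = 4.158*d^4 + 1.596*d^3 - 2.3556*d^2 - 3.8316*d - 0.8604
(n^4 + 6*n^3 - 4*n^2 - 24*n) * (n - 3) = n^5 + 3*n^4 - 22*n^3 - 12*n^2 + 72*n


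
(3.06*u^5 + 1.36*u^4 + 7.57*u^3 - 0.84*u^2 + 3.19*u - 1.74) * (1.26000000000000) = 3.8556*u^5 + 1.7136*u^4 + 9.5382*u^3 - 1.0584*u^2 + 4.0194*u - 2.1924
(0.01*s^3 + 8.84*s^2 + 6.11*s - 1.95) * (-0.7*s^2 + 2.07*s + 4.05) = -0.007*s^5 - 6.1673*s^4 + 14.0623*s^3 + 49.8147*s^2 + 20.709*s - 7.8975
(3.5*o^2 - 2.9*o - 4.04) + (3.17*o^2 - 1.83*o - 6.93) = 6.67*o^2 - 4.73*o - 10.97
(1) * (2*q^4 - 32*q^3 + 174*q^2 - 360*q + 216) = 2*q^4 - 32*q^3 + 174*q^2 - 360*q + 216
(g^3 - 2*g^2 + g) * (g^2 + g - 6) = g^5 - g^4 - 7*g^3 + 13*g^2 - 6*g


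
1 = 1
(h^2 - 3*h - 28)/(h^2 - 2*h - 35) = (h + 4)/(h + 5)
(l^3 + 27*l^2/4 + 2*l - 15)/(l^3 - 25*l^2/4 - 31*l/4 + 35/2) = (l + 6)/(l - 7)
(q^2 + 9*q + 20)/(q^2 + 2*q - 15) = (q + 4)/(q - 3)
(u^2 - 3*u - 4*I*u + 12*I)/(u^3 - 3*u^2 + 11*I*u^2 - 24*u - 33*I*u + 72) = (u - 4*I)/(u^2 + 11*I*u - 24)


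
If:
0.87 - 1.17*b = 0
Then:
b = 0.74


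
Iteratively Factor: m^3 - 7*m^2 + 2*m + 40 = (m + 2)*(m^2 - 9*m + 20) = (m - 5)*(m + 2)*(m - 4)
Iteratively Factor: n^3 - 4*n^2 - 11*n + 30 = (n + 3)*(n^2 - 7*n + 10) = (n - 5)*(n + 3)*(n - 2)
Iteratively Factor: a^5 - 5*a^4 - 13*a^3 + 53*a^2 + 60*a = (a - 4)*(a^4 - a^3 - 17*a^2 - 15*a) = (a - 4)*(a + 1)*(a^3 - 2*a^2 - 15*a) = (a - 5)*(a - 4)*(a + 1)*(a^2 + 3*a) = (a - 5)*(a - 4)*(a + 1)*(a + 3)*(a)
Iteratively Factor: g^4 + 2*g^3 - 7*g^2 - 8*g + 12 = (g - 1)*(g^3 + 3*g^2 - 4*g - 12) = (g - 2)*(g - 1)*(g^2 + 5*g + 6) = (g - 2)*(g - 1)*(g + 3)*(g + 2)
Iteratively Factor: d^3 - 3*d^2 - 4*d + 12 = (d - 3)*(d^2 - 4) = (d - 3)*(d + 2)*(d - 2)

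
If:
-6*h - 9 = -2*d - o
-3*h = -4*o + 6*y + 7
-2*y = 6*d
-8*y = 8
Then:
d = 1/3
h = -97/63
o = -19/21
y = -1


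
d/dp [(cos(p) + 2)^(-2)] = 2*sin(p)/(cos(p) + 2)^3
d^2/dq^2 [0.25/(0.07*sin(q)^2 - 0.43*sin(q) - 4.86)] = (0.0049*sin(q)^4 - 0.022575*sin(q)^3 + 0.379075*sin(q)^2 - 0.4773*sin(q) - 0.26255)/(-0.07*sin(q)^2 + 0.43*sin(q) + 4.86)^3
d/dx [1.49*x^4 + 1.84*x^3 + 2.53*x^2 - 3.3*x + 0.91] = 5.96*x^3 + 5.52*x^2 + 5.06*x - 3.3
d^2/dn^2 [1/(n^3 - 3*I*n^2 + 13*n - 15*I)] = 2*(3*(-n + I)*(n^3 - 3*I*n^2 + 13*n - 15*I) + (3*n^2 - 6*I*n + 13)^2)/(n^3 - 3*I*n^2 + 13*n - 15*I)^3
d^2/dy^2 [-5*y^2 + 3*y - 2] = -10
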